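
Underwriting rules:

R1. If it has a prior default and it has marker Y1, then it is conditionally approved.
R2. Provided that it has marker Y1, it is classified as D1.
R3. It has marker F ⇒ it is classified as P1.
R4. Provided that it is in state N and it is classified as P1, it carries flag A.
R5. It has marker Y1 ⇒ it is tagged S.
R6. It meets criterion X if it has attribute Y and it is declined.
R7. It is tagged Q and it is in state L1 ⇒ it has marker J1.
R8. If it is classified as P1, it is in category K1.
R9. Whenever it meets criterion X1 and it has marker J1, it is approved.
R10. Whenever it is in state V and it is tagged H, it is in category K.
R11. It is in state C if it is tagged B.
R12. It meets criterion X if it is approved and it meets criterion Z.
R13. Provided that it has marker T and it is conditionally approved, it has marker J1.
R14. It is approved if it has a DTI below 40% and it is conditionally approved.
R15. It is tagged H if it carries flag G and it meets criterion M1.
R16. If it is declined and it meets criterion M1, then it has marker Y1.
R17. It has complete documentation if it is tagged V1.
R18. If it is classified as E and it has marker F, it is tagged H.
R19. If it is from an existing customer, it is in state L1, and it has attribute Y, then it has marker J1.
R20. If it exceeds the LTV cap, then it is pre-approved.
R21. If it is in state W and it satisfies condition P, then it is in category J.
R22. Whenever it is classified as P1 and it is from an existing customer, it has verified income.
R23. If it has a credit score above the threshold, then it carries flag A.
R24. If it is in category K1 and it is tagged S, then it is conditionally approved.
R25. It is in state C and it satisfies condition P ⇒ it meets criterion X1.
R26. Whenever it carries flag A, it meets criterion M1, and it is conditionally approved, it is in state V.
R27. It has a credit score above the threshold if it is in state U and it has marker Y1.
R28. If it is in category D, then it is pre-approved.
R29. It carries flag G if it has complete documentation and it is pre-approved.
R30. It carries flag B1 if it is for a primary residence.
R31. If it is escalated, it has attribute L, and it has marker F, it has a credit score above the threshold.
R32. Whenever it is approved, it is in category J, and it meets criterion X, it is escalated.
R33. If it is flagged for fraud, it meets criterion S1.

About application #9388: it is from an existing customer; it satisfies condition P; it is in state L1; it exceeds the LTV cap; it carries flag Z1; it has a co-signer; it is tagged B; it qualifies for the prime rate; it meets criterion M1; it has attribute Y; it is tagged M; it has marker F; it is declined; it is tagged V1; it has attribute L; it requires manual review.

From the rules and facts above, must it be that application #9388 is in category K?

Forward chaining from the given facts derives: is classified as P1, meets criterion X, is in category K1, is in state C, has marker Y1, has complete documentation, has marker J1, is pre-approved, has verified income, meets criterion X1, carries flag G, is classified as D1, is tagged S, is approved, is tagged H, is conditionally approved.
The only rule concluding "it is in category K" is R10, which needs "it is in state V"; that is never established.

No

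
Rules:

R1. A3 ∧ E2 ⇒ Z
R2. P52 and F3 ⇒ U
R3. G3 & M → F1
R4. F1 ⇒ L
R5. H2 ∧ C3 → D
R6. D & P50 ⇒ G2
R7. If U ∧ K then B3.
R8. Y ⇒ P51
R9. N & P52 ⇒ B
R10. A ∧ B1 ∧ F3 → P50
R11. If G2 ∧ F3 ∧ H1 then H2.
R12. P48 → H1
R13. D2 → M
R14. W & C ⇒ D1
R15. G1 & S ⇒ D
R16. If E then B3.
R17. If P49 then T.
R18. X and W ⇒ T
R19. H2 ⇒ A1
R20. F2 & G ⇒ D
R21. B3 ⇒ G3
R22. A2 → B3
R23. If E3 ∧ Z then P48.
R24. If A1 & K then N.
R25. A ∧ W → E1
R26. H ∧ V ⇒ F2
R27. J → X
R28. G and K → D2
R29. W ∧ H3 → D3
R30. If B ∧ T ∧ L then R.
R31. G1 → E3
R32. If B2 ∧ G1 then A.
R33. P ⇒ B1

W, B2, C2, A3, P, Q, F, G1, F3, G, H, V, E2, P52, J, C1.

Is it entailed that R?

Forward chaining from the given facts derives: Z, U, F2, X, E3, A, B1, P50, T, D, P48, E1, G2, H1, H2, A1.
The only rule concluding R is R30, which needs B; that is never established.

No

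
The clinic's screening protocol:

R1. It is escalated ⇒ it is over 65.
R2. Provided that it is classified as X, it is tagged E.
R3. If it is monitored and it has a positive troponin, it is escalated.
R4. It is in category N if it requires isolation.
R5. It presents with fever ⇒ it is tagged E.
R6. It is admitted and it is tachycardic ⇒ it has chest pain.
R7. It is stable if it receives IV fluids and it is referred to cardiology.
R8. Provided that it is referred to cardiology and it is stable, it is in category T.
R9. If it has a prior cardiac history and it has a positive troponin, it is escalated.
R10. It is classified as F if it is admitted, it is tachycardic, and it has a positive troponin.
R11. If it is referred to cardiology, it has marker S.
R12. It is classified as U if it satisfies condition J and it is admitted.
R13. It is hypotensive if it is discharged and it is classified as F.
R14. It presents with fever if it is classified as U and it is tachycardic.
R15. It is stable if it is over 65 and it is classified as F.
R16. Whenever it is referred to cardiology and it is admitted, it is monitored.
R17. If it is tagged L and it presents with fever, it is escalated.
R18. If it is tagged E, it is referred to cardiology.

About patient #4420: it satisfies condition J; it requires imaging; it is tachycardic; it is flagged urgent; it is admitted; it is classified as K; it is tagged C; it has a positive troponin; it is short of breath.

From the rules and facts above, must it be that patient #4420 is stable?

By R10 (it is admitted, it is tachycardic, it has a positive troponin): it is classified as F.
By R12 (it satisfies condition J, it is admitted): it is classified as U.
By R14 (it is classified as U, it is tachycardic): it presents with fever.
By R5 (it presents with fever): it is tagged E.
By R18 (it is tagged E): it is referred to cardiology.
By R16 (it is referred to cardiology, it is admitted): it is monitored.
By R3 (it is monitored, it has a positive troponin): it is escalated.
By R1 (it is escalated): it is over 65.
By R15 (it is over 65, it is classified as F): it is stable.

Yes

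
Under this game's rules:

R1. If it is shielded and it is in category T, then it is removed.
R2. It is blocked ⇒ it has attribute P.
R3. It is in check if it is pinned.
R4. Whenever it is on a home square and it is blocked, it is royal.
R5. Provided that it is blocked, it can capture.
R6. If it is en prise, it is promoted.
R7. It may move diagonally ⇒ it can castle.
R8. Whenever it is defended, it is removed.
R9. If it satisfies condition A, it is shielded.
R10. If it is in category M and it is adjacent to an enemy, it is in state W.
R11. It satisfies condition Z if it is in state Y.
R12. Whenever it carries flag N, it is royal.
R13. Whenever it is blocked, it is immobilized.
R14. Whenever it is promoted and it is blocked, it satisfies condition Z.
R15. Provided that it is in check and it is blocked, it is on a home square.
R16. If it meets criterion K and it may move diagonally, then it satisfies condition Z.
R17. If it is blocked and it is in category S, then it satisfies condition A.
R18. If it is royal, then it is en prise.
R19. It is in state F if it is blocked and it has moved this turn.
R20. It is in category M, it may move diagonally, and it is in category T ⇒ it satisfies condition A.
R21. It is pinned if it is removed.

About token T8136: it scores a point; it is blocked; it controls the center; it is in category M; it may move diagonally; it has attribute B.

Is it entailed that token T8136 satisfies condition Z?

Forward chaining from the given facts derives: has attribute P, can capture, can castle, is immobilized.
Rules concluding "it satisfies condition Z": R11 needs "it is in state Y"; R14 needs "it is promoted"; R16 needs "it meets criterion K" — none of these are established.

No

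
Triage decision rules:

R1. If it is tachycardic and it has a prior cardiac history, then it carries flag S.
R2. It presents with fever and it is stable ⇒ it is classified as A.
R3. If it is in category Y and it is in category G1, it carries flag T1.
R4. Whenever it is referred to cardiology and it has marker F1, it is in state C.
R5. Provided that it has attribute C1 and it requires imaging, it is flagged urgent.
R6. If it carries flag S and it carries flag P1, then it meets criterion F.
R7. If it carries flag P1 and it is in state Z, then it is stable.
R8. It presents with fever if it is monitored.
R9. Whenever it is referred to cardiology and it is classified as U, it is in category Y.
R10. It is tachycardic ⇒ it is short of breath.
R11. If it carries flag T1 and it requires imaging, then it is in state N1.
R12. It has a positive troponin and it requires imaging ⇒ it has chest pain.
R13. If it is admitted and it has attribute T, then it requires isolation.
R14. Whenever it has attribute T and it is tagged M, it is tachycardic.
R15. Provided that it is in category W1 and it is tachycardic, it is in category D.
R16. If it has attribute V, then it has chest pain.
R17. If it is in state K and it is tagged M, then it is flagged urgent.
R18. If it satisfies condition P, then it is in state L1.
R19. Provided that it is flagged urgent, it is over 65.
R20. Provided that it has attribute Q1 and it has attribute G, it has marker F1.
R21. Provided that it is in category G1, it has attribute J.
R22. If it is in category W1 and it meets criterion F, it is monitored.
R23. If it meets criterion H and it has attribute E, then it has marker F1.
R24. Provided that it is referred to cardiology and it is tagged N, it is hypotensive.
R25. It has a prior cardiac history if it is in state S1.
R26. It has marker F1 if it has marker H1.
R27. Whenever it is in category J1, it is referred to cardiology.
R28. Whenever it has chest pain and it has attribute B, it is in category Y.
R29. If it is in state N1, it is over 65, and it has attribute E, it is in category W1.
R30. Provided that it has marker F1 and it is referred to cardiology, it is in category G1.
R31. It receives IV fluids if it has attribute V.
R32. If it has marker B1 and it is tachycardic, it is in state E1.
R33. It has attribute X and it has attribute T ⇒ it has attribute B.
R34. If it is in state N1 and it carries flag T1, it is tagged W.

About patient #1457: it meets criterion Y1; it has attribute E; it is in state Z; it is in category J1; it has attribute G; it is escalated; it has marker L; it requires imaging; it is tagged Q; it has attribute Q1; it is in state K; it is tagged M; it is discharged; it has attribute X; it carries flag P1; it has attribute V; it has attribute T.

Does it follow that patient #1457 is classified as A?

Forward chaining from the given facts derives: is stable, is tachycardic, has chest pain, is flagged urgent, is over 65, has marker F1, is referred to cardiology, is in category G1, receives IV fluids, has attribute B, is in state C, is short of breath, has attribute J, is in category Y, carries flag T1, is in state N1, is in category W1, is tagged W, is in category D.
The only rule concluding "it is classified as A" is R2, which needs "it presents with fever"; that is never established.

No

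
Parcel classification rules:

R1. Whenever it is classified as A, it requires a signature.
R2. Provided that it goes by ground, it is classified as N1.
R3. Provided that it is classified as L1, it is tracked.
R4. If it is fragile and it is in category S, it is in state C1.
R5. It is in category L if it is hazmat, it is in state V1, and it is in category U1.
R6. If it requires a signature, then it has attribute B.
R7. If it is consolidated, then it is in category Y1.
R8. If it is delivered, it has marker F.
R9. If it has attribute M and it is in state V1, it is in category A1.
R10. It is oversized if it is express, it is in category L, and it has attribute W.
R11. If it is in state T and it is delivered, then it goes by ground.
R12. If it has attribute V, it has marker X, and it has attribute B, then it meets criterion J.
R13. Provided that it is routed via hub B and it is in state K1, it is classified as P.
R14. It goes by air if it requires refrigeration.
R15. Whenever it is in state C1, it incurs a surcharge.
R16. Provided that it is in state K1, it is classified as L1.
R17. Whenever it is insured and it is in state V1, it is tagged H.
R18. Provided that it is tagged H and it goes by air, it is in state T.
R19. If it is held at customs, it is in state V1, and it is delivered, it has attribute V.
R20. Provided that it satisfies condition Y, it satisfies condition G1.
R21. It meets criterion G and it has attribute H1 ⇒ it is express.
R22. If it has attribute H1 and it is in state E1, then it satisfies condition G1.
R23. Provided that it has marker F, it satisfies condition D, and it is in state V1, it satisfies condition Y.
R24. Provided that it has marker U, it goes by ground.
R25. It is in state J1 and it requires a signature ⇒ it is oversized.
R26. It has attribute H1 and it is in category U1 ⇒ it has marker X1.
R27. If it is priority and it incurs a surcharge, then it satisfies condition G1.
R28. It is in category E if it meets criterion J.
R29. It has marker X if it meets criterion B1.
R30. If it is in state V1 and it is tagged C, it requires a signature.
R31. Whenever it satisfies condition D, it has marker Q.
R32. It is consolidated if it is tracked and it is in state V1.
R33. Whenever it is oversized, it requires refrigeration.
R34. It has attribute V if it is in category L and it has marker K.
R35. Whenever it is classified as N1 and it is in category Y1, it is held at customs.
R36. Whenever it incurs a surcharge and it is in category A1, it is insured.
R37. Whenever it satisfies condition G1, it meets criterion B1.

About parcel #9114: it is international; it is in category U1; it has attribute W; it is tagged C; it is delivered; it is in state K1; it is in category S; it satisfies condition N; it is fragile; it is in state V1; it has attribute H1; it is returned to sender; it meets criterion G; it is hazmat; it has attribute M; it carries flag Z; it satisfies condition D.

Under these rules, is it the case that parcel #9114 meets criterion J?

By R4 (it is fragile, it is in category S): it is in state C1.
By R5 (it is hazmat, it is in state V1, it is in category U1): it is in category L.
By R8 (it is delivered): it has marker F.
By R9 (it has attribute M, it is in state V1): it is in category A1.
By R15 (it is in state C1): it incurs a surcharge.
By R16 (it is in state K1): it is classified as L1.
By R21 (it meets criterion G, it has attribute H1): it is express.
By R23 (it has marker F, it satisfies condition D, it is in state V1): it satisfies condition Y.
By R30 (it is in state V1, it is tagged C): it requires a signature.
By R36 (it incurs a surcharge, it is in category A1): it is insured.
By R3 (it is classified as L1): it is tracked.
By R6 (it requires a signature): it has attribute B.
By R10 (it is express, it is in category L, it has attribute W): it is oversized.
By R17 (it is insured, it is in state V1): it is tagged H.
By R20 (it satisfies condition Y): it satisfies condition G1.
By R32 (it is tracked, it is in state V1): it is consolidated.
By R33 (it is oversized): it requires refrigeration.
By R37 (it satisfies condition G1): it meets criterion B1.
By R7 (it is consolidated): it is in category Y1.
By R14 (it requires refrigeration): it goes by air.
By R18 (it is tagged H, it goes by air): it is in state T.
By R29 (it meets criterion B1): it has marker X.
By R11 (it is in state T, it is delivered): it goes by ground.
By R2 (it goes by ground): it is classified as N1.
By R35 (it is classified as N1, it is in category Y1): it is held at customs.
By R19 (it is held at customs, it is in state V1, it is delivered): it has attribute V.
By R12 (it has attribute V, it has marker X, it has attribute B): it meets criterion J.

Yes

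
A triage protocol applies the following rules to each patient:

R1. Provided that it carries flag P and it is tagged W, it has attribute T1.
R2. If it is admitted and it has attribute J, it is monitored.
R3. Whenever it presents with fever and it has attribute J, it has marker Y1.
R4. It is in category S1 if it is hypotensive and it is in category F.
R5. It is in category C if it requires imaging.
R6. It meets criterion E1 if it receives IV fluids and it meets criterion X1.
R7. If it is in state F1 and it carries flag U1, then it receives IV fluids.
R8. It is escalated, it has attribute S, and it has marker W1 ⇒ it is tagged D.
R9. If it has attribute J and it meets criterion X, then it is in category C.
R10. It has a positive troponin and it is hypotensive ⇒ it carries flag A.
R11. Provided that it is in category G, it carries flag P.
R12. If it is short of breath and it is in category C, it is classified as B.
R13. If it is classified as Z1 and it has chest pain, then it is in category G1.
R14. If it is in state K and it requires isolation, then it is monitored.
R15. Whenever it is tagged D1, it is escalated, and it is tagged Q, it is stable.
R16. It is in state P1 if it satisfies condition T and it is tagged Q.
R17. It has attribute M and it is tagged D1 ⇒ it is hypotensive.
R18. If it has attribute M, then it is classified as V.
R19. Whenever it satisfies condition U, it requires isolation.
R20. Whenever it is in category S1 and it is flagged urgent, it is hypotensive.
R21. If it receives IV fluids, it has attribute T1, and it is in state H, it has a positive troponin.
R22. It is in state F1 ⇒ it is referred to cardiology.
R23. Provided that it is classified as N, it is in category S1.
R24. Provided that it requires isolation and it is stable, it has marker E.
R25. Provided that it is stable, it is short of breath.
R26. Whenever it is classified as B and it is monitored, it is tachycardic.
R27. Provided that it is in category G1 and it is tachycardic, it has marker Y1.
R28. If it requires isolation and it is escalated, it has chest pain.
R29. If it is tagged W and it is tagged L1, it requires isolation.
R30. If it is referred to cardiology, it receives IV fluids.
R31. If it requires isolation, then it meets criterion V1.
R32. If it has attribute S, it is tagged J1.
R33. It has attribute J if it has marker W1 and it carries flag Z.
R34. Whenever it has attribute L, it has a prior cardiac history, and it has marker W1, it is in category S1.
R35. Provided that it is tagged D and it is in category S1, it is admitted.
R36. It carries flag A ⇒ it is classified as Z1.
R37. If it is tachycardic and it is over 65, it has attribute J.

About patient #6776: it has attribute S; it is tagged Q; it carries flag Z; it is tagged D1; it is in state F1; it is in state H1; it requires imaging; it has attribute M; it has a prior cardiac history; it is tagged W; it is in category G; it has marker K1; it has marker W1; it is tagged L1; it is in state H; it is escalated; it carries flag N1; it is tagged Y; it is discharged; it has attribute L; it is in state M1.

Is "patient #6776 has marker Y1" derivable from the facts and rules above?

Yes

By R5 (it requires imaging): it is in category C.
By R8 (it is escalated, it has attribute S, it has marker W1): it is tagged D.
By R11 (it is in category G): it carries flag P.
By R15 (it is tagged D1, it is escalated, it is tagged Q): it is stable.
By R17 (it has attribute M, it is tagged D1): it is hypotensive.
By R22 (it is in state F1): it is referred to cardiology.
By R25 (it is stable): it is short of breath.
By R29 (it is tagged W, it is tagged L1): it requires isolation.
By R30 (it is referred to cardiology): it receives IV fluids.
By R33 (it has marker W1, it carries flag Z): it has attribute J.
By R34 (it has attribute L, it has a prior cardiac history, it has marker W1): it is in category S1.
By R35 (it is tagged D, it is in category S1): it is admitted.
By R1 (it carries flag P, it is tagged W): it has attribute T1.
By R2 (it is admitted, it has attribute J): it is monitored.
By R12 (it is short of breath, it is in category C): it is classified as B.
By R21 (it receives IV fluids, it has attribute T1, it is in state H): it has a positive troponin.
By R26 (it is classified as B, it is monitored): it is tachycardic.
By R28 (it requires isolation, it is escalated): it has chest pain.
By R10 (it has a positive troponin, it is hypotensive): it carries flag A.
By R36 (it carries flag A): it is classified as Z1.
By R13 (it is classified as Z1, it has chest pain): it is in category G1.
By R27 (it is in category G1, it is tachycardic): it has marker Y1.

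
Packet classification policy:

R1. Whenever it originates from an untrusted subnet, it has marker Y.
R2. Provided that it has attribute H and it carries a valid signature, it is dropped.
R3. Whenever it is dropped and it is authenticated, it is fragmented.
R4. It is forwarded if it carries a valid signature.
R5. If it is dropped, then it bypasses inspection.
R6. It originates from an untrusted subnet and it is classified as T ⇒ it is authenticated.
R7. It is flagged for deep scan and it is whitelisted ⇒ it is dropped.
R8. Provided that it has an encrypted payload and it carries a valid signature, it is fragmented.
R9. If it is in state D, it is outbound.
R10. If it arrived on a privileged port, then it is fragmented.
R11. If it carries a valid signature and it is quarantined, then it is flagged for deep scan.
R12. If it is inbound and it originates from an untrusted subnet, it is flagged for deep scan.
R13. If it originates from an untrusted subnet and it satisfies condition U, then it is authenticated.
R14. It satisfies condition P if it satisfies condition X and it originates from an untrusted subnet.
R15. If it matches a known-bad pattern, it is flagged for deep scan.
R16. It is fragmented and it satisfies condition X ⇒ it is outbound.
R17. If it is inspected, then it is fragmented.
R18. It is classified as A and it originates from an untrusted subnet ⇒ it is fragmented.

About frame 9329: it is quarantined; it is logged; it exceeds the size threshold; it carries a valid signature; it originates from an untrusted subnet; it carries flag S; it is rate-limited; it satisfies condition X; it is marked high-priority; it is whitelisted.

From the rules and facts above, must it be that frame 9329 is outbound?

No

Forward chaining from the given facts derives: has marker Y, is forwarded, is flagged for deep scan, satisfies condition P, is dropped, bypasses inspection.
Rules concluding "it is outbound": R9 needs "it is in state D"; R16 needs "it is fragmented" — none of these are established.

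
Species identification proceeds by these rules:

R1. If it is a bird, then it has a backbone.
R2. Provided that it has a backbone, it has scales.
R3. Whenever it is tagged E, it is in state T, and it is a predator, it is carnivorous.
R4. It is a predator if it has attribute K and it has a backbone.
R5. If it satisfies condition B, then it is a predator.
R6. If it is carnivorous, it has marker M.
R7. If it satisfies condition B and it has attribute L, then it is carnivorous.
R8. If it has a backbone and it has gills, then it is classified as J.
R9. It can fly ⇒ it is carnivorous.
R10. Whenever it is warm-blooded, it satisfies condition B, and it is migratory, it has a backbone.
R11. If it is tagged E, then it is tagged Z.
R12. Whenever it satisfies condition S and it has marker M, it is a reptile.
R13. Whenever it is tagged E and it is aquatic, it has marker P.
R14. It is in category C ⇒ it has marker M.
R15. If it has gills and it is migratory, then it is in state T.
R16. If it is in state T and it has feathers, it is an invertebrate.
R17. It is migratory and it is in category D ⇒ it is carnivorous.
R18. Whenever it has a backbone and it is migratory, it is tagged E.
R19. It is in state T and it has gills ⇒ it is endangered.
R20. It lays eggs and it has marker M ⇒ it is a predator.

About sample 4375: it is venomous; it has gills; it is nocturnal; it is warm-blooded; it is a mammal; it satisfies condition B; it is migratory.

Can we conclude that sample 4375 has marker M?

By R5 (it satisfies condition B): it is a predator.
By R10 (it is warm-blooded, it satisfies condition B, it is migratory): it has a backbone.
By R15 (it has gills, it is migratory): it is in state T.
By R18 (it has a backbone, it is migratory): it is tagged E.
By R3 (it is tagged E, it is in state T, it is a predator): it is carnivorous.
By R6 (it is carnivorous): it has marker M.

Yes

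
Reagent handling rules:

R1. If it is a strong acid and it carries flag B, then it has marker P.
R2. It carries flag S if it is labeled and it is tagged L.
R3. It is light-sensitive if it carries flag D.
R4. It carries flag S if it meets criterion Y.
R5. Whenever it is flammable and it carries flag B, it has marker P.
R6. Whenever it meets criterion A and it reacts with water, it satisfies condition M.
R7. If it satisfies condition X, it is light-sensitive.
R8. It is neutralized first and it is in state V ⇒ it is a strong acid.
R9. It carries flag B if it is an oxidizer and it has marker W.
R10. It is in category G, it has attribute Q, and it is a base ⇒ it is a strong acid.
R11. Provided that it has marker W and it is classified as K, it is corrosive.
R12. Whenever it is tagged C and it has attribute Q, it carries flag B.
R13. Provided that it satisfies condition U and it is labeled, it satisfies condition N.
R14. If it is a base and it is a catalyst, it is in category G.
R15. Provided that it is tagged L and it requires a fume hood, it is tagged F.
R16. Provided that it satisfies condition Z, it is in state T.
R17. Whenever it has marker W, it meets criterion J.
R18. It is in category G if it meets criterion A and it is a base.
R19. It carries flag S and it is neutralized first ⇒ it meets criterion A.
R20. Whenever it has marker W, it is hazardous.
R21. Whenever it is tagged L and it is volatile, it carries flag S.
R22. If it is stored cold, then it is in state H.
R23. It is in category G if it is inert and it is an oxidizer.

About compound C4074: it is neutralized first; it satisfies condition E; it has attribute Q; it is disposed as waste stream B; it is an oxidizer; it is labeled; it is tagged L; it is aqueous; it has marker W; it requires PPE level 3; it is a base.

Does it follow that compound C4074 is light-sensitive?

Forward chaining from the given facts derives: carries flag S, carries flag B, meets criterion J, meets criterion A, is hazardous, is in category G, is a strong acid, has marker P.
Rules concluding "it is light-sensitive": R3 needs "it carries flag D"; R7 needs "it satisfies condition X" — none of these are established.

No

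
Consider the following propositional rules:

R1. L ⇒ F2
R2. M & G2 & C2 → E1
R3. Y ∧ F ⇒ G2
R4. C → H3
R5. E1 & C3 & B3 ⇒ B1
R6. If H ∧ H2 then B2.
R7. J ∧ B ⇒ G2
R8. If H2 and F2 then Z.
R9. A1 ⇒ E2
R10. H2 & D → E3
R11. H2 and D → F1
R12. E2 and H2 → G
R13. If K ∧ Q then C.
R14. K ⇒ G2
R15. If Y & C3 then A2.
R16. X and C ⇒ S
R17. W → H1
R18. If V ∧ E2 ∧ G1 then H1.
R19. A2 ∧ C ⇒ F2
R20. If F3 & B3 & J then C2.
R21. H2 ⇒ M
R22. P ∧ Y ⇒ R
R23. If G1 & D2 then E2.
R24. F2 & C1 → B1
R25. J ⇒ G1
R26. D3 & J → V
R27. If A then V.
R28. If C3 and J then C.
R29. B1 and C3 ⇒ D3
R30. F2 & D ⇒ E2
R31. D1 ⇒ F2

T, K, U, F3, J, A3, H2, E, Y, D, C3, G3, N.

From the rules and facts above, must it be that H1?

Forward chaining from the given facts derives: E3, F1, G2, A2, M, G1, C, H3, F2, E2, Z, G.
Rules concluding H1: R17 needs W; R18 needs V — none of these are established.

No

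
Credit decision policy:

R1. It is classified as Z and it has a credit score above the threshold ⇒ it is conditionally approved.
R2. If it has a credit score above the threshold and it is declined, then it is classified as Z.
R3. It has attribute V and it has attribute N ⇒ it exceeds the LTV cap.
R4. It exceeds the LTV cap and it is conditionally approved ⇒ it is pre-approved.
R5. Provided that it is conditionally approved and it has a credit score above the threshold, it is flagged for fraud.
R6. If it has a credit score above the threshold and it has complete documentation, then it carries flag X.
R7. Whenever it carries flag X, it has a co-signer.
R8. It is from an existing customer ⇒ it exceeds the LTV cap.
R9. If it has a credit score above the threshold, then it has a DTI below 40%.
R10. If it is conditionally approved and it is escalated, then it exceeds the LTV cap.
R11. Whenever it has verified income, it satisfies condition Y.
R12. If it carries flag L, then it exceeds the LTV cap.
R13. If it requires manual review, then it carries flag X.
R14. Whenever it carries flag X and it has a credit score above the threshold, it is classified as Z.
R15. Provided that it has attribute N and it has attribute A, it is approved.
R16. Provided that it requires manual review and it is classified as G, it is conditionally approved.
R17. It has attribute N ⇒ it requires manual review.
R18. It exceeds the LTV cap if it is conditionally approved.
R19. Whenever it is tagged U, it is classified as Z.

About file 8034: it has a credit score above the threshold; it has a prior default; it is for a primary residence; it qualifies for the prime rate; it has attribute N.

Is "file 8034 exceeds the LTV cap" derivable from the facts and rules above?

By R17 (it has attribute N): it requires manual review.
By R13 (it requires manual review): it carries flag X.
By R14 (it carries flag X, it has a credit score above the threshold): it is classified as Z.
By R1 (it is classified as Z, it has a credit score above the threshold): it is conditionally approved.
By R18 (it is conditionally approved): it exceeds the LTV cap.

Yes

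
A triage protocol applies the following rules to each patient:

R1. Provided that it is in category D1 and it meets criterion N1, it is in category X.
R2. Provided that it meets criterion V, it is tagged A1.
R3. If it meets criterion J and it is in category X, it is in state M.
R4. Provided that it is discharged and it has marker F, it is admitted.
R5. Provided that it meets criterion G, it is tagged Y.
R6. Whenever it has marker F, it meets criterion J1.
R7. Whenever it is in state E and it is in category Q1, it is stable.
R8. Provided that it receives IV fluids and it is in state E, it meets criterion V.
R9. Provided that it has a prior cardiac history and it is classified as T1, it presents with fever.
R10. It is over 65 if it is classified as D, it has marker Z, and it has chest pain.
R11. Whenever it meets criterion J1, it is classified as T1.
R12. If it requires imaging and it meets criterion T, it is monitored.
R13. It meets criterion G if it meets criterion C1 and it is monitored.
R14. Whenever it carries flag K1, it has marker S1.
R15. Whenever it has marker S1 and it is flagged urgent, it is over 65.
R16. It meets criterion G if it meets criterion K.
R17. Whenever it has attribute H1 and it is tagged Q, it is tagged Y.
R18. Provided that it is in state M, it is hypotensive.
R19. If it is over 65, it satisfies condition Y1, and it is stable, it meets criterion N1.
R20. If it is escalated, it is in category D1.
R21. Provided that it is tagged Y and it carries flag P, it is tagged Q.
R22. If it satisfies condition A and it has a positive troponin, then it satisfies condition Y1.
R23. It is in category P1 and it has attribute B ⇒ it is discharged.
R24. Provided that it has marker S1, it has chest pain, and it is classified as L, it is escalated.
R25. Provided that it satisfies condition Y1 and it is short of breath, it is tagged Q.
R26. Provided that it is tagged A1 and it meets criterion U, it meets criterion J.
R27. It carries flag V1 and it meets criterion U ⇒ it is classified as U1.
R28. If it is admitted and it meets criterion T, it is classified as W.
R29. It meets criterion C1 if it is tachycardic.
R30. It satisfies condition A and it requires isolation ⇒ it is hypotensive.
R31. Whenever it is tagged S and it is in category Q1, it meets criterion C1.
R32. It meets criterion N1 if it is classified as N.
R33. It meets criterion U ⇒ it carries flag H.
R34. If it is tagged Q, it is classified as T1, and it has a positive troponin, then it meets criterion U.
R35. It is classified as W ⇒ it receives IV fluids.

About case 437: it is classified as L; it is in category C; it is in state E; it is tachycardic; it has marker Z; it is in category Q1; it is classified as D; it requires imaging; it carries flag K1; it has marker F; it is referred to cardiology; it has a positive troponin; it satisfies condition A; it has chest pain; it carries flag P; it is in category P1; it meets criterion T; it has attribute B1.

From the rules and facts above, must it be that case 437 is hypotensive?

No

Forward chaining from the given facts derives: meets criterion J1, is stable, is over 65, is classified as T1, is monitored, has marker S1, satisfies condition Y1, is escalated, meets criterion C1, meets criterion G, meets criterion N1, is in category D1, is in category X, is tagged Y, is tagged Q, meets criterion U, carries flag H.
Rules concluding "it is hypotensive": R18 needs "it is in state M"; R30 needs "it requires isolation" — none of these are established.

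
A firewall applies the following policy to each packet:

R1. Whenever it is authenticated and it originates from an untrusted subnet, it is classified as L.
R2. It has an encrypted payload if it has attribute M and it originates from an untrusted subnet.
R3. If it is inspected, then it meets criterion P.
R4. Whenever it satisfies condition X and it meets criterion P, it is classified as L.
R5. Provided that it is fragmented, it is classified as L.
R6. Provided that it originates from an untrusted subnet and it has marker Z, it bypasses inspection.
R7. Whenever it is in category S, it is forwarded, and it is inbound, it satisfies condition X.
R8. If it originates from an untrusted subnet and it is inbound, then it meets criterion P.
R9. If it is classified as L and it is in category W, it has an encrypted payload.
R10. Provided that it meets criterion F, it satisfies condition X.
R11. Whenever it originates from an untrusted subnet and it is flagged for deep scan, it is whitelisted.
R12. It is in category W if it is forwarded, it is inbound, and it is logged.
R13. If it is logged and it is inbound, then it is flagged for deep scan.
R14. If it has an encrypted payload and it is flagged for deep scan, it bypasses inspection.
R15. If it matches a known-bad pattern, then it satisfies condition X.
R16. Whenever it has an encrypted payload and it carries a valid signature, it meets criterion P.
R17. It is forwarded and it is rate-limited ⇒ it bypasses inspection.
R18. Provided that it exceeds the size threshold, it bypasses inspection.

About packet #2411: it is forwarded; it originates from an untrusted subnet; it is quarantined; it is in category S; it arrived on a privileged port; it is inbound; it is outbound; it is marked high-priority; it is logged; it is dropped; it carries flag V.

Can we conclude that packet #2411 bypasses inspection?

Yes

By R7 (it is in category S, it is forwarded, it is inbound): it satisfies condition X.
By R8 (it originates from an untrusted subnet, it is inbound): it meets criterion P.
By R12 (it is forwarded, it is inbound, it is logged): it is in category W.
By R13 (it is logged, it is inbound): it is flagged for deep scan.
By R4 (it satisfies condition X, it meets criterion P): it is classified as L.
By R9 (it is classified as L, it is in category W): it has an encrypted payload.
By R14 (it has an encrypted payload, it is flagged for deep scan): it bypasses inspection.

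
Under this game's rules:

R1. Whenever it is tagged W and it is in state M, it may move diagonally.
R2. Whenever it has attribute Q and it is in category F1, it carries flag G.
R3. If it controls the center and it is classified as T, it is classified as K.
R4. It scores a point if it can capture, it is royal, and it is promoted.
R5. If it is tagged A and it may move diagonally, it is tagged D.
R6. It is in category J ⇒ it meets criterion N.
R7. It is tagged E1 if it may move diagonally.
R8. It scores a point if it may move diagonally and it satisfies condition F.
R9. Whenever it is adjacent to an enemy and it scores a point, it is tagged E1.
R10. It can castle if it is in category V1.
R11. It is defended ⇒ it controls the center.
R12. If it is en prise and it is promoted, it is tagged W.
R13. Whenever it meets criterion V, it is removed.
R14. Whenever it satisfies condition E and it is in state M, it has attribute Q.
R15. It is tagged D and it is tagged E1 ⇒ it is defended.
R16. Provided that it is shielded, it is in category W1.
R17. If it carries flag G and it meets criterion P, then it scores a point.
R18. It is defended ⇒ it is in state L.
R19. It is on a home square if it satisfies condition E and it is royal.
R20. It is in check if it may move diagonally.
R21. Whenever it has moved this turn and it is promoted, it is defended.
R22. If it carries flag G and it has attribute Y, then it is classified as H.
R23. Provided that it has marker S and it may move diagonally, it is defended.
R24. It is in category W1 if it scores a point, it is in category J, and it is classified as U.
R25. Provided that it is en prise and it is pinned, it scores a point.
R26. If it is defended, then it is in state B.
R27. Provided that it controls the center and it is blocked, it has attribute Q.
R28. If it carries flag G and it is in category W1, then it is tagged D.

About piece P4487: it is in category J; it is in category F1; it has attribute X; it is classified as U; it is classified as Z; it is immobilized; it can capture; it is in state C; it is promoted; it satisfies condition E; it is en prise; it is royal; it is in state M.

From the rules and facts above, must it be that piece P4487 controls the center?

Yes

By R4 (it can capture, it is royal, it is promoted): it scores a point.
By R12 (it is en prise, it is promoted): it is tagged W.
By R14 (it satisfies condition E, it is in state M): it has attribute Q.
By R24 (it scores a point, it is in category J, it is classified as U): it is in category W1.
By R1 (it is tagged W, it is in state M): it may move diagonally.
By R2 (it has attribute Q, it is in category F1): it carries flag G.
By R7 (it may move diagonally): it is tagged E1.
By R28 (it carries flag G, it is in category W1): it is tagged D.
By R15 (it is tagged D, it is tagged E1): it is defended.
By R11 (it is defended): it controls the center.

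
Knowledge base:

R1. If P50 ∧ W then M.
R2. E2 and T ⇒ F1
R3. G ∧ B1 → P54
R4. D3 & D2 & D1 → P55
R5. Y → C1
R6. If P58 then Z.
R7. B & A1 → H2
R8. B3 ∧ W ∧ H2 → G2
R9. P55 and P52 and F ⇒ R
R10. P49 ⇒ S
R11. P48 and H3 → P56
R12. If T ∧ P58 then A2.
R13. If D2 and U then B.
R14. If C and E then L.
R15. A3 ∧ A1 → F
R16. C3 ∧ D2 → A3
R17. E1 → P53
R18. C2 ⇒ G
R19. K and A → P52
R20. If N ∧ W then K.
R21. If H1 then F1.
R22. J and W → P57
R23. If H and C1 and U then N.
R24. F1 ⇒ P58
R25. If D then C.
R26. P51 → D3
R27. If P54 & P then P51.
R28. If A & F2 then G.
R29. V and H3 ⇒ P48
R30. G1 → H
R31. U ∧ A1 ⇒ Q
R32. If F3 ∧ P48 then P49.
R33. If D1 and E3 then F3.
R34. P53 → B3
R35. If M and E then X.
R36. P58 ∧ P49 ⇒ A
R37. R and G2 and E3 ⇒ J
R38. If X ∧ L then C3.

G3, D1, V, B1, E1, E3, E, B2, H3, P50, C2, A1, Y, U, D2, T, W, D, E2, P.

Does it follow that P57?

Forward chaining from the given facts derives: M, F1, C1, B, P53, G, P58, C, P48, Q, F3, B3, X, P54, Z, H2, G2, P56, A2, L, P51, P49, A, C3, S, A3, D3, P55, F.
The only rule concluding P57 is R22, which needs J; that is never established.

No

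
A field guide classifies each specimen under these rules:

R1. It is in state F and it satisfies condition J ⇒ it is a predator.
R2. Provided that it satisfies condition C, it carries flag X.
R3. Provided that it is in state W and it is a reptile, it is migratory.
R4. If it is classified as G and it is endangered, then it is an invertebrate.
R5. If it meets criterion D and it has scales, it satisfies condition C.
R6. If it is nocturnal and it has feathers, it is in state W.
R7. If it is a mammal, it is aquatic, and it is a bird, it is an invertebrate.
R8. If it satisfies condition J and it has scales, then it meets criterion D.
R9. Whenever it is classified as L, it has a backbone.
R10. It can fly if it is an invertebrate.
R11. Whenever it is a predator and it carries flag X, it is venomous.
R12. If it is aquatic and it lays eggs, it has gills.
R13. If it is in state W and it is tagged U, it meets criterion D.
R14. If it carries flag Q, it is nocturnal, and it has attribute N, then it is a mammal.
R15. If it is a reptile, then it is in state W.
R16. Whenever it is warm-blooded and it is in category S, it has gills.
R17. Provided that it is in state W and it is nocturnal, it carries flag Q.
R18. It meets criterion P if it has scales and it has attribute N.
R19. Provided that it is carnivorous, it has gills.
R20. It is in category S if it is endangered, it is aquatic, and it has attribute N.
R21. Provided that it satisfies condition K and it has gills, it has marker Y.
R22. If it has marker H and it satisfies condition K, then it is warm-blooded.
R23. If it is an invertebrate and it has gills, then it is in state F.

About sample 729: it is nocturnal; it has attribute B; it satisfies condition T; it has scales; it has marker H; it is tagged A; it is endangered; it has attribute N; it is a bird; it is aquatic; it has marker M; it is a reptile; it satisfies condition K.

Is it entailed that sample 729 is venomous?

No

Forward chaining from the given facts derives: is in state W, carries flag Q, meets criterion P, is in category S, is warm-blooded, is migratory, is a mammal, has gills, has marker Y, is an invertebrate, can fly, is in state F.
The only rule concluding "it is venomous" is R11, which needs "it is a predator"; that is never established.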